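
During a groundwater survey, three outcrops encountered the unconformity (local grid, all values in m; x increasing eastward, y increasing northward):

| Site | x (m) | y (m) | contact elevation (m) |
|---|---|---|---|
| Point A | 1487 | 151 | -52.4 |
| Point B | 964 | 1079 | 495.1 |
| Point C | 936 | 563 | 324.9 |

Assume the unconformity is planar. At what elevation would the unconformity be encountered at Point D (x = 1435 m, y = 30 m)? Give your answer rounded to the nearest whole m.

Let the plane be z = a·x + b·y + c.
Point B−Point A: −523a + 928b = 547.5;  Point C−Point A: −551a + 412b = 377.3.
Solving gives a = −0.42104, b = 0.35269.
Then c = -52.4 − a·1487 − b·151 = 520.42.
At (1435, 30): z = −604.2 + 10.6 + 520.42 = -73.2 m.

-73 m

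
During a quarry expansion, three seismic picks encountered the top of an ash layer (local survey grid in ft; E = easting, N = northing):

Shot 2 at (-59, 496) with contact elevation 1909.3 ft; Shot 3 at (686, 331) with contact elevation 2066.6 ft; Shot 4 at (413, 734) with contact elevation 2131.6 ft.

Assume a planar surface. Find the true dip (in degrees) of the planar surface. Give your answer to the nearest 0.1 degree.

Two edge vectors: Shot 2→Shot 3 = (745, -165, 157.3), Shot 2→Shot 4 = (472, 238, 222.3).
Normal n = (Shot 2→Shot 3) × (Shot 2→Shot 4) = (-74116.9, -91367.9, 255190).
So ∂z/∂E = −n_x/n_z = 0.29044 and ∂z/∂N = −n_y/n_z = 0.35804.
Gradient magnitude |∇z| = √(a² + b²) = √(0.08435 + 0.12819) = 0.46103.
True dip = arctan(0.46103) = 24.8°, dipping toward SW (azimuth ≈ 219°).

24.8°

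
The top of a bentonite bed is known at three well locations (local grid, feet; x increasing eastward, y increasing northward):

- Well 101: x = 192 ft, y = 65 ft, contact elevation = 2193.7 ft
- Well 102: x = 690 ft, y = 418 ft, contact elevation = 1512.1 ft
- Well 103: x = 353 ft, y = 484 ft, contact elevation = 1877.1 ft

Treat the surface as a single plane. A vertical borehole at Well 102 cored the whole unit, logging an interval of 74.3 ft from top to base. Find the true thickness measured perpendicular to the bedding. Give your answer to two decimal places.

Two edge vectors: Well 101→Well 102 = (498, 353, -681.6), Well 101→Well 103 = (161, 419, -316.6).
Normal n = (Well 101→Well 102) × (Well 101→Well 103) = (173830.6, 47929.2, 151829).
So ∂z/∂x = −n_x/n_z = −1.14491 and ∂z/∂y = −n_y/n_z = −0.31568.
|∇z| = √(a²+b²) = 1.18763, so dip δ = arctan(1.18763) = 49.90°.
True thickness = vertical thickness × cos δ = 74.3 × cos 49.90° = 47.86 ft.

47.86 ft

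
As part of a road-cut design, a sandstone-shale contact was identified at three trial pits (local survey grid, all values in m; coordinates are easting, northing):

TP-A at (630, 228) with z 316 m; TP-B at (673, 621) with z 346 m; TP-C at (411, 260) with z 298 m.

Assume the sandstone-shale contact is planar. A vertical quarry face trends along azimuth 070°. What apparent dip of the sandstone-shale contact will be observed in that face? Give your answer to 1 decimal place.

Let the plane be z = a·easting + b·northing + c.
TP-B−TP-A: 43a + 393b = 30;  TP-C−TP-A: −219a + 32b = −18.
Solving gives a = 0.09188, b = 0.06628.
Unit vector along 070° is (sin 70°, cos 70°) = (0.9397, 0.3420).
Slope in that direction = a·(0.9397) + b·(0.3420) = 0.10901.
Apparent dip = arctan|0.10901| = 6.2° (true dip is 6.5°, so apparent ≤ true as expected).

6.2°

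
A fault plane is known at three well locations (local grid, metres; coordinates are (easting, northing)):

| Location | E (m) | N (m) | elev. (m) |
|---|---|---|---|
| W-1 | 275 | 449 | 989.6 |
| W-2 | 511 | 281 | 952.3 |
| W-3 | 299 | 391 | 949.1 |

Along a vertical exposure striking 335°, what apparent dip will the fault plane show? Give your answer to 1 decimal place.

31.4°

Let the plane be z = a·E + b·N + c.
W-2−W-1: 236a − 168b = −37.3;  W-3−W-1: 24a − 58b = −40.5.
Solving gives a = 0.48059, b = 0.89714.
Unit vector along 335° is (sin 335°, cos 335°) = (-0.4226, 0.9063).
Slope in that direction = a·(-0.4226) + b·(0.9063) = 0.60998.
Apparent dip = arctan|0.60998| = 31.4° (true dip is 45.5°, so apparent ≤ true as expected).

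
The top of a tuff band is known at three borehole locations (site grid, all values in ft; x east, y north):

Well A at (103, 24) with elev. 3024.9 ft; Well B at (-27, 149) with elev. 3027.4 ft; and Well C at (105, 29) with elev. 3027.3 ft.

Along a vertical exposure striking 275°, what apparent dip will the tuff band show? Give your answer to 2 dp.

16.04°

Two edge vectors: Well A→Well B = (-130, 125, 2.5), Well A→Well C = (2, 5, 2.4).
Normal n = (Well A→Well B) × (Well A→Well C) = (287.5, 317, -900).
So ∂z/∂x = −n_x/n_z = 0.31944 and ∂z/∂y = −n_y/n_z = 0.35222.
Unit vector along 275° is (sin 275°, cos 275°) = (-0.9962, 0.0872).
Slope in that direction = a·(-0.9962) + b·(0.0872) = −0.28753.
Apparent dip = arctan|0.28753| = 16.04° (true dip is 25.4°, so apparent ≤ true as expected).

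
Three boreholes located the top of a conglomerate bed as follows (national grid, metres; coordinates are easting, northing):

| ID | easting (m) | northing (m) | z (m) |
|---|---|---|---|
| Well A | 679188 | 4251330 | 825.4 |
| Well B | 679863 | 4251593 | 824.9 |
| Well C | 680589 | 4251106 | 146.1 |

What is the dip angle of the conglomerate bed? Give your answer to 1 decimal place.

Two edge vectors: Well A→Well B = (675, 263, -0.5), Well A→Well C = (1401, -224, -679.3).
Normal n = (Well A→Well B) × (Well A→Well C) = (-178767.9, 457827, -519663).
So ∂z/∂easting = −n_x/n_z = −0.34401 and ∂z/∂northing = −n_y/n_z = 0.88101.
Gradient magnitude |∇z| = √(a² + b²) = √(0.11834 + 0.77617) = 0.94579.
True dip = arctan(0.94579) = 43.4°, dipping toward SSE (azimuth ≈ 159°).

43.4°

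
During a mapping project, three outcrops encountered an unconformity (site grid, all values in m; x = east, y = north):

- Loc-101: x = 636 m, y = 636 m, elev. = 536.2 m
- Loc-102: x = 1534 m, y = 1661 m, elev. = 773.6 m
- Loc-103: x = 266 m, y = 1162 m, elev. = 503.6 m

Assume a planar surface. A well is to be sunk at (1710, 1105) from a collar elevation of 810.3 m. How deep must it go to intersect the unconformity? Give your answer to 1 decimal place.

42.2 m

Two edge vectors: Loc-101→Loc-102 = (898, 1025, 237.4), Loc-101→Loc-103 = (-370, 526, -32.6).
Normal n = (Loc-101→Loc-102) × (Loc-101→Loc-103) = (-158287.4, -58563.2, 851598).
So ∂z/∂x = −n_x/n_z = 0.185871 and ∂z/∂y = −n_y/n_z = 0.068769.
Intercept c from Loc-101: 536.2 − 118.21 − 43.74 = 374.25.
At (1710, 1105): z_contact = 317.84 + 75.99 + 374.25 = 768.08 m.
Depth below ground = 810.3 − 768.08 = 42.2 m.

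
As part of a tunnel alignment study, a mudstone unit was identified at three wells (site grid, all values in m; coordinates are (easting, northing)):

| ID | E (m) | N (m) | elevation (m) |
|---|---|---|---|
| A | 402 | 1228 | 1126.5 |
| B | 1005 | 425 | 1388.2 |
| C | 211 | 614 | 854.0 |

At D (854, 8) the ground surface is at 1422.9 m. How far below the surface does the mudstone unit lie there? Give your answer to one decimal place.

235.2 m

Let the plane be z = a·E + b·N + c.
B−A: 603a − 803b = 261.7;  C−A: −191a − 614b = −272.5.
Solving gives a = 0.724772, b = 0.218353.
Then c = 1126.5 − a·402 − b·1228 = 567.00.
At (854, 8): z_contact = 618.95 + 1.75 + 567.00 = 1187.71 m.
Depth below ground = 1422.9 − 1187.71 = 235.2 m.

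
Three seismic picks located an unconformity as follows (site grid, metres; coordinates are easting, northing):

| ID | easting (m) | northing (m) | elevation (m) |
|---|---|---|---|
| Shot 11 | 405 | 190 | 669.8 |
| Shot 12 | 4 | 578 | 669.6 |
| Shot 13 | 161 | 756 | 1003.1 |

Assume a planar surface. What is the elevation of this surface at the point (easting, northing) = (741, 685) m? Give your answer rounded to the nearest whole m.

1499 m

Two edge vectors: Shot 11→Shot 12 = (-401, 388, -0.2), Shot 11→Shot 13 = (-244, 566, 333.3).
Normal n = (Shot 11→Shot 12) × (Shot 11→Shot 13) = (129433.6, 133702.1, -132294).
So ∂z/∂easting = −n_x/n_z = 0.97838 and ∂z/∂northing = −n_y/n_z = 1.01064.
Intercept c from Shot 11: 669.8 − 396.24 − 192.02 = 81.53.
At (741, 685): z = 725.0 + 692.3 + 81.53 = 1498.8 m.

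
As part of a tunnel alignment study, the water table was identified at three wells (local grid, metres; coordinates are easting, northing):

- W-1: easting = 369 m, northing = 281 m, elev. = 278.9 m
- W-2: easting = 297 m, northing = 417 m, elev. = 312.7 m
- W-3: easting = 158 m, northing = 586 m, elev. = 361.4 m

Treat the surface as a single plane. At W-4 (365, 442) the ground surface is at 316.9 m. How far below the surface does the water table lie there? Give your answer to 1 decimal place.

Let the plane be z = a·easting + b·northing + c.
W-2−W-1: −72a + 136b = 33.8;  W-3−W-1: −211a + 305b = 82.5.
Solving gives a = −0.13524, b = 0.17693.
Then c = 278.9 − a·369 − b·281 = 279.09.
At (365, 442): z_contact = −49.36 + 78.20 + 279.09 = 307.93 m.
Depth below ground = 316.9 − 307.93 = 9.0 m.

9.0 m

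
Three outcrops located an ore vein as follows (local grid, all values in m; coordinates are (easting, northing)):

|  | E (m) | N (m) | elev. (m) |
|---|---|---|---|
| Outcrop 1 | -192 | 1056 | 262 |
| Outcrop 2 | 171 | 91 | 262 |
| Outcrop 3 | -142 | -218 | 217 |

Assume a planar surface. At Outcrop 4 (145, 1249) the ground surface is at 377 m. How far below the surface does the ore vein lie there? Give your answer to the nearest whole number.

72 m

Two edge vectors: Outcrop 1→Outcrop 2 = (363, -965, 0), Outcrop 1→Outcrop 3 = (50, -1274, -45).
Normal n = (Outcrop 1→Outcrop 2) × (Outcrop 1→Outcrop 3) = (43425, 16335, -414212).
So ∂z/∂E = −n_x/n_z = 0.10484 and ∂z/∂N = −n_y/n_z = 0.03944.
Intercept c from Outcrop 1: 262 + 20.13 − 41.64 = 240.48.
At (145, 1249): z_contact = 15.2 + 49.3 + 240.48 = 304.9 m.
Depth below ground = 377 − 304.9 = 72 m.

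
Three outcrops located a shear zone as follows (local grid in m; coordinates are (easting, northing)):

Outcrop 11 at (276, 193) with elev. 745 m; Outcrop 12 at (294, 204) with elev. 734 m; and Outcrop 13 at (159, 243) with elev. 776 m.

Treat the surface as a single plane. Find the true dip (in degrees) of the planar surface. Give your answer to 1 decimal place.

27.8°

Two edge vectors: Outcrop 11→Outcrop 12 = (18, 11, -11), Outcrop 11→Outcrop 13 = (-117, 50, 31).
Normal n = (Outcrop 11→Outcrop 12) × (Outcrop 11→Outcrop 13) = (891, 729, 2187).
So ∂z/∂E = −n_x/n_z = −0.40741 and ∂z/∂N = −n_y/n_z = −0.33333.
Gradient magnitude |∇z| = √(a² + b²) = √(0.16598 + 0.11111) = 0.52640.
True dip = arctan(0.52640) = 27.8°, dipping toward NE (azimuth ≈ 051°).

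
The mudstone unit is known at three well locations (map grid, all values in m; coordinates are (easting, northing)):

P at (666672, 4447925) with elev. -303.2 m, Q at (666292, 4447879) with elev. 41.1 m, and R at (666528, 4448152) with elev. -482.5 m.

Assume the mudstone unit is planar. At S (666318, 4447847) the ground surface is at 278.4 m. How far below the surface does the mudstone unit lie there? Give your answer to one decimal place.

216.3 m

Two edge vectors: P→Q = (-380, -46, 344.3), P→R = (-144, 227, -179.3).
Normal n = (P→Q) × (P→R) = (-69908.3, -117713.2, -92884).
So ∂z/∂E = −n_x/n_z = −0.752640928 and ∂z/∂N = −n_y/n_z = −1.267314069.
Intercept c from P: -303.2 + 501764.63 + 5636917.93 = 6138379.36.
At (666318, 4447847): z_contact = −501498.20 − 5636819.08 + 6138379.36 = 62.09 m.
Depth below ground = 278.4 − 62.09 = 216.3 m.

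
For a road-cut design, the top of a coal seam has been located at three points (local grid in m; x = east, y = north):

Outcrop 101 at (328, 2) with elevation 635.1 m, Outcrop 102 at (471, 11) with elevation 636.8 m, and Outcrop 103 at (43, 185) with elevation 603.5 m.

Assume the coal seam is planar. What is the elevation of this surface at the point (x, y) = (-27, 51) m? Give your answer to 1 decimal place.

Let the plane be z = a·x + b·y + c.
Outcrop 102−Outcrop 101: 143a + 9b = 1.7;  Outcrop 103−Outcrop 101: −285a + 183b = −31.6.
Solving gives a = 0.02072, b = −0.14040.
Then c = 635.1 − a·328 − b·2 = 628.58.
At (-27, 51): z = −0.6 − 7.2 + 628.58 = 620.9 m.

620.9 m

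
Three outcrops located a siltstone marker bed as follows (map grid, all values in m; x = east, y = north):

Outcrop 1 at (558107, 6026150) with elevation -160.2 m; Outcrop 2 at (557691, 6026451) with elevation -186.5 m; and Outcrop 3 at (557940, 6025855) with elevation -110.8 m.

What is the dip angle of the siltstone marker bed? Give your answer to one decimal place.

8.5°

Two edge vectors: Outcrop 1→Outcrop 2 = (-416, 301, -26.3), Outcrop 1→Outcrop 3 = (-167, -295, 49.4).
Normal n = (Outcrop 1→Outcrop 2) × (Outcrop 1→Outcrop 3) = (7110.9, 24942.5, 172987).
So ∂z/∂x = −n_x/n_z = −0.04111 and ∂z/∂y = −n_y/n_z = −0.14419.
Gradient magnitude |∇z| = √(a² + b²) = √(0.00169 + 0.02079) = 0.14993.
True dip = arctan(0.14993) = 8.5°, dipping toward NNE (azimuth ≈ 016°).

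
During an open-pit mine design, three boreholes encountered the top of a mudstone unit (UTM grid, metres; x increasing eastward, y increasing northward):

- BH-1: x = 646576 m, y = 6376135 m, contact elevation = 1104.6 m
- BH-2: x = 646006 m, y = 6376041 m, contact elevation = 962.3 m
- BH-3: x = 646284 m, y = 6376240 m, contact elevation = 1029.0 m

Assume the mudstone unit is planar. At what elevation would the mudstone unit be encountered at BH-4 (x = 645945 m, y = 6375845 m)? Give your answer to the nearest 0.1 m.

Two edge vectors: BH-1→BH-2 = (-570, -94, -142.3), BH-1→BH-3 = (-292, 105, -75.6).
Normal n = (BH-1→BH-2) × (BH-1→BH-3) = (22047.9, -1540.4, -87298).
So ∂z/∂x = −n_x/n_z = 0.252559051 and ∂z/∂y = −n_y/n_z = −0.017645307.
Intercept c from BH-1: 1104.6 − 163298.62 + 112508.86 = −49685.16.
At (645945, 6375845): z = 163139.3 − 112503.7 − 49685.16 = 950.4 m.

950.4 m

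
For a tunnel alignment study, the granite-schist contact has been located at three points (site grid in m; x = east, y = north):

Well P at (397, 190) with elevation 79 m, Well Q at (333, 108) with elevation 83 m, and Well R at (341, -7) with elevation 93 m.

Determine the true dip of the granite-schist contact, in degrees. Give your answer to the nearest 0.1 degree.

Two edge vectors: Well P→Well Q = (-64, -82, 4), Well P→Well R = (-56, -197, 14).
Normal n = (Well P→Well Q) × (Well P→Well R) = (-360, 672, 8016).
So ∂z/∂x = −n_x/n_z = 0.04491 and ∂z/∂y = −n_y/n_z = −0.08383.
Gradient magnitude |∇z| = √(a² + b²) = √(0.00202 + 0.00703) = 0.09510.
True dip = arctan(0.09510) = 5.4°, dipping toward NNW (azimuth ≈ 332°).

5.4°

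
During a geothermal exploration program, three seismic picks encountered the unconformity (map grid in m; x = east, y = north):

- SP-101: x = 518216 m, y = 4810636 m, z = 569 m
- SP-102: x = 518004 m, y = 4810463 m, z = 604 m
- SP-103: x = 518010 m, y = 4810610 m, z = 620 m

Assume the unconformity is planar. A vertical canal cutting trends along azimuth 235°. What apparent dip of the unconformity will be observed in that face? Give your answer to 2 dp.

Let the plane be z = a·x + b·y + c.
SP-102−SP-101: −212a − 173b = 35;  SP-103−SP-101: −206a − 26b = 51.
Solving gives a = −0.26266, b = 0.11956.
Unit vector along 235° is (sin 235°, cos 235°) = (-0.8192, -0.5736).
Slope in that direction = a·(-0.8192) + b·(-0.5736) = 0.14658.
Apparent dip = arctan|0.14658| = 8.34° (true dip is 16.1°, so apparent ≤ true as expected).

8.34°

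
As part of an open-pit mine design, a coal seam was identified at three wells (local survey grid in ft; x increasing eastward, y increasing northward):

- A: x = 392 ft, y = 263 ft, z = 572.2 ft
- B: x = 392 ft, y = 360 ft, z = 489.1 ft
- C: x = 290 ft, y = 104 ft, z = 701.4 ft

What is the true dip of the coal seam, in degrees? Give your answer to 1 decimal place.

Two edge vectors: A→B = (0, 97, -83.1), A→C = (-102, -159, 129.2).
Normal n = (A→B) × (A→C) = (-680.5, 8476.2, 9894).
So ∂z/∂x = −n_x/n_z = 0.06878 and ∂z/∂y = −n_y/n_z = −0.85670.
Gradient magnitude |∇z| = √(a² + b²) = √(0.00473 + 0.73394) = 0.85946.
True dip = arctan(0.85946) = 40.7°, dipping toward N (azimuth ≈ 355°).

40.7°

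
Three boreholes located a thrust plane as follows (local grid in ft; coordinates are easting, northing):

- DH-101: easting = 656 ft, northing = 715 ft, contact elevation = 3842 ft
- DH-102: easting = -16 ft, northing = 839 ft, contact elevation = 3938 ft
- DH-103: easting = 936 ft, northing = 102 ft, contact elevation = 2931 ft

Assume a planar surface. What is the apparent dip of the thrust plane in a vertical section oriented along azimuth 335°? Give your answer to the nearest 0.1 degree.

Let the plane be z = a·easting + b·northing + c.
DH-102−DH-101: −672a + 124b = 96;  DH-103−DH-101: 280a − 613b = −911.
Solving gives a = 0.14346, b = 1.55166.
Unit vector along 335° is (sin 335°, cos 335°) = (-0.4226, 0.9063).
Slope in that direction = a·(-0.4226) + b·(0.9063) = 1.34565.
Apparent dip = arctan|1.34565| = 53.4° (true dip is 57.3°, so apparent ≤ true as expected).

53.4°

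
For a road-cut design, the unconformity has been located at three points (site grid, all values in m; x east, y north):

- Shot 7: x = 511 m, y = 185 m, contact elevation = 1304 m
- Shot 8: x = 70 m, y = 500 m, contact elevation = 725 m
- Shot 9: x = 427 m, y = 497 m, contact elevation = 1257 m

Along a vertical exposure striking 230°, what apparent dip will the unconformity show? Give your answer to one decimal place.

Two edge vectors: Shot 7→Shot 8 = (-441, 315, -579), Shot 7→Shot 9 = (-84, 312, -47).
Normal n = (Shot 7→Shot 8) × (Shot 7→Shot 9) = (165843, 27909, -111132).
So ∂z/∂x = −n_x/n_z = 1.49231 and ∂z/∂y = −n_y/n_z = 0.25113.
Unit vector along 230° is (sin 230°, cos 230°) = (-0.7660, -0.6428).
Slope in that direction = a·(-0.7660) + b·(-0.6428) = −1.30460.
Apparent dip = arctan|1.30460| = 52.5° (true dip is 56.5°, so apparent ≤ true as expected).

52.5°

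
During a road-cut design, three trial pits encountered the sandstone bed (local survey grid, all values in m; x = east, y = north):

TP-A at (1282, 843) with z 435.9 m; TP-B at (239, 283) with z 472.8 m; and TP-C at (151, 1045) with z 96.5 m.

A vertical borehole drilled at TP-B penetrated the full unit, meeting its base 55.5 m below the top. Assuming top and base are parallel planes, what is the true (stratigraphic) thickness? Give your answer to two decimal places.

Two edge vectors: TP-A→TP-B = (-1043, -560, 36.9), TP-A→TP-C = (-1131, 202, -339.4).
Normal n = (TP-A→TP-B) × (TP-A→TP-C) = (182610.2, -395728.1, -844046).
So ∂z/∂x = −n_x/n_z = 0.21635 and ∂z/∂y = −n_y/n_z = −0.46885.
|∇z| = √(a²+b²) = 0.51636, so dip δ = arctan(0.51636) = 27.31°.
True thickness = vertical thickness × cos δ = 55.5 × cos 27.31° = 49.31 m.

49.31 m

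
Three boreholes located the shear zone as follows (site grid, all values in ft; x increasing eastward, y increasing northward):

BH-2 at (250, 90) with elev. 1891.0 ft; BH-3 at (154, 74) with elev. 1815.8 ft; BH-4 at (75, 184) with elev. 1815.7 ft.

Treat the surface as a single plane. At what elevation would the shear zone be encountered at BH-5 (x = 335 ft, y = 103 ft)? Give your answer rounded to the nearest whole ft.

1957 ft

Two edge vectors: BH-2→BH-3 = (-96, -16, -75.2), BH-2→BH-4 = (-175, 94, -75.3).
Normal n = (BH-2→BH-3) × (BH-2→BH-4) = (8273.6, 5931.2, -11824).
So ∂z/∂x = −n_x/n_z = 0.69973 and ∂z/∂y = −n_y/n_z = 0.50162.
Intercept c from BH-2: 1891 − 174.93 − 45.15 = 1670.92.
At (335, 103): z = 234.4 + 51.7 + 1670.92 = 1957.0 ft.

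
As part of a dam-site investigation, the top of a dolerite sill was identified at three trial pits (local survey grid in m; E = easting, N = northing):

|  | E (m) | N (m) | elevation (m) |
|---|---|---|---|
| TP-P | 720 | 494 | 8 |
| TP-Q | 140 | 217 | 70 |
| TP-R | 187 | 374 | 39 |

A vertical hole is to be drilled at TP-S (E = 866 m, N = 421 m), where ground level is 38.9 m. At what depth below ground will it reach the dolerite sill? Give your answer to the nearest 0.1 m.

Let the plane be z = a·E + b·N + c.
TP-Q−TP-P: −580a − 277b = 62;  TP-R−TP-P: −533a − 120b = 31.
Solving gives a = −0.01470, b = −0.19305.
Then c = 8 − a·720 − b·494 = 113.95.
At (866, 421): z_contact = −12.73 − 81.28 + 113.95 = 19.95 m.
Depth below ground = 38.9 − 19.95 = 19.0 m.

19.0 m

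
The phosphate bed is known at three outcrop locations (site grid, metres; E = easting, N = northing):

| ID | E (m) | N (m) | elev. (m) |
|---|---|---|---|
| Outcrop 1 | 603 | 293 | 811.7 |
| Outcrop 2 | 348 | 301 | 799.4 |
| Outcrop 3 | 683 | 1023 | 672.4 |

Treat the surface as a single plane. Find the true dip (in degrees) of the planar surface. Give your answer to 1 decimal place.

11.3°

Let the plane be z = a·E + b·N + c.
Outcrop 2−Outcrop 1: −255a + 8b = −12.3;  Outcrop 3−Outcrop 1: 80a + 730b = −139.3.
Solving gives a = 0.04210, b = −0.19544.
Gradient magnitude |∇z| = √(a² + b²) = √(0.00177 + 0.03820) = 0.19992.
True dip = arctan(0.19992) = 11.3°, dipping toward NNW (azimuth ≈ 348°).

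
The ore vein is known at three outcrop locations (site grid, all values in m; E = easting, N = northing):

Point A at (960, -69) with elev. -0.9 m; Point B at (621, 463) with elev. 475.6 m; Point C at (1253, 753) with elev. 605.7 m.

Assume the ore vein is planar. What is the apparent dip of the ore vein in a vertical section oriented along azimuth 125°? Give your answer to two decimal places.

30.36°

Two edge vectors: Point A→Point B = (-339, 532, 476.5), Point A→Point C = (293, 822, 606.6).
Normal n = (Point A→Point B) × (Point A→Point C) = (-68971.8, 345251.9, -434534).
So ∂z/∂E = −n_x/n_z = −0.15873 and ∂z/∂N = −n_y/n_z = 0.79453.
Unit vector along 125° is (sin 125°, cos 125°) = (0.8192, -0.5736).
Slope in that direction = a·(0.8192) + b·(-0.5736) = −0.58575.
Apparent dip = arctan|0.58575| = 30.36° (true dip is 39.0°, so apparent ≤ true as expected).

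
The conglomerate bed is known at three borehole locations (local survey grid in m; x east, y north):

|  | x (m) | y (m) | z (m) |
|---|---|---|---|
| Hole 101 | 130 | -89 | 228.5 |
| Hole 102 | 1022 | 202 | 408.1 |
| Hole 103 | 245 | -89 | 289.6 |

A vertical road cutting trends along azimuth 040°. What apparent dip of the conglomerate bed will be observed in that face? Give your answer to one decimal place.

23.4°

Let the plane be z = a·x + b·y + c.
Hole 102−Hole 101: 892a + 291b = 179.6;  Hole 103−Hole 101: 115a + 0b = 61.1.
Solving gives a = 0.53130, b = −1.01142.
Unit vector along 040° is (sin 40°, cos 40°) = (0.6428, 0.7660).
Slope in that direction = a·(0.6428) + b·(0.7660) = −0.43328.
Apparent dip = arctan|0.43328| = 23.4° (true dip is 48.8°, so apparent ≤ true as expected).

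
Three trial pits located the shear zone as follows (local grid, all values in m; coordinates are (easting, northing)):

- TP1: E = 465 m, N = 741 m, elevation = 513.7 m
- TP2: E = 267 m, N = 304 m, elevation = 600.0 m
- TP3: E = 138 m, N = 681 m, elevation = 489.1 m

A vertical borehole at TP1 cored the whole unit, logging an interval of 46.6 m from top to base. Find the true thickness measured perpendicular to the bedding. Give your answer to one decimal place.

Let the plane be z = a·E + b·N + c.
TP2−TP1: −198a − 437b = 86.3;  TP3−TP1: −327a − 60b = −24.6.
Solving gives a = 0.12157, b = −0.25257.
|∇z| = √(a²+b²) = 0.28030, so dip δ = arctan(0.28030) = 15.66°.
True thickness = vertical thickness × cos δ = 46.6 × cos 15.66° = 44.9 m.

44.9 m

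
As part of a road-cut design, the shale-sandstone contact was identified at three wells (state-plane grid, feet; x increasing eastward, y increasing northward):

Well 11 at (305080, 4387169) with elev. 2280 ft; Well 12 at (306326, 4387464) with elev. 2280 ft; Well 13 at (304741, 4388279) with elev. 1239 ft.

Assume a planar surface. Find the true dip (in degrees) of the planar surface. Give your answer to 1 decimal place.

Two edge vectors: Well 11→Well 12 = (1246, 295, 0), Well 11→Well 13 = (-339, 1110, -1041).
Normal n = (Well 11→Well 12) × (Well 11→Well 13) = (-307095, 1297086, 1483065).
So ∂z/∂x = −n_x/n_z = 0.20707 and ∂z/∂y = −n_y/n_z = −0.87460.
Gradient magnitude |∇z| = √(a² + b²) = √(0.04288 + 0.76492) = 0.89878.
True dip = arctan(0.89878) = 41.9°, dipping toward NNW (azimuth ≈ 347°).

41.9°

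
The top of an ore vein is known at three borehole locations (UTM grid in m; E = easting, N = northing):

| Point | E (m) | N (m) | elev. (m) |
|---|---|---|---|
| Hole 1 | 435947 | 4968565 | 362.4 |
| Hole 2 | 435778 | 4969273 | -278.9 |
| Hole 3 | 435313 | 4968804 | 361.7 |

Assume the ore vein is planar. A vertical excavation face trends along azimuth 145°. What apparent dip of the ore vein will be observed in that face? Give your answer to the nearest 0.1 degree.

Let the plane be z = a·E + b·N + c.
Hole 2−Hole 1: −169a + 708b = −641.3;  Hole 3−Hole 1: −634a + 239b = −0.7.
Solving gives a = −0.37401, b = −0.99507.
Unit vector along 145° is (sin 145°, cos 145°) = (0.5736, -0.8192).
Slope in that direction = a·(0.5736) + b·(-0.8192) = 0.60059.
Apparent dip = arctan|0.60059| = 31.0° (true dip is 46.8°, so apparent ≤ true as expected).

31.0°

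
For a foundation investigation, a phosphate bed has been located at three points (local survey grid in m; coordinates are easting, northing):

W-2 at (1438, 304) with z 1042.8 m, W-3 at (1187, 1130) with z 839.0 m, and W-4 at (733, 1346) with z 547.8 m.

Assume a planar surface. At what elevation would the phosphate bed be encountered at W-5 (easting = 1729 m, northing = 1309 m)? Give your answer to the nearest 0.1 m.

Let the plane be z = a·easting + b·northing + c.
W-3−W-2: −251a + 826b = −203.8;  W-4−W-2: −705a + 1042b = −495.
Solving gives a = 0.612587, b = −0.060582.
Then c = 1042.8 − a·1438 − b·304 = 180.32.
At (1729, 1309): z = 1059.2 − 79.3 + 180.32 = 1160.2 m.

1160.2 m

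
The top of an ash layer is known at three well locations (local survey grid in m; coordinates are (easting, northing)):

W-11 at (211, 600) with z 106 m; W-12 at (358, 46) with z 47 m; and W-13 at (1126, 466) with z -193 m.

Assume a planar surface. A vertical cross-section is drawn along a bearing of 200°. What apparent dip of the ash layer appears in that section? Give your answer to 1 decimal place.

5.2°

Let the plane be z = a·E + b·N + c.
W-12−W-11: 147a − 554b = −59;  W-13−W-11: 915a − 134b = −299.
Solving gives a = −0.32376, b = 0.02059.
Unit vector along 200° is (sin 200°, cos 200°) = (-0.3420, -0.9397).
Slope in that direction = a·(-0.3420) + b·(-0.9397) = 0.09138.
Apparent dip = arctan|0.09138| = 5.2° (true dip is 18.0°, so apparent ≤ true as expected).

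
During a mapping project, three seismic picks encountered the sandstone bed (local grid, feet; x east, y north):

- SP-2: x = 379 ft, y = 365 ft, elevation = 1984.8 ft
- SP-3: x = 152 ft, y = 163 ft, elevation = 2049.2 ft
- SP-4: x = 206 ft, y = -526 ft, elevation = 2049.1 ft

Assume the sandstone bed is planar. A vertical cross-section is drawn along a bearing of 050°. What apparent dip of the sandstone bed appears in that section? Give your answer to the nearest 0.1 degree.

12.2°

Two edge vectors: SP-2→SP-3 = (-227, -202, 64.4), SP-2→SP-4 = (-173, -891, 64.3).
Normal n = (SP-2→SP-3) × (SP-2→SP-4) = (44391.8, 3454.9, 167311).
So ∂z/∂x = −n_x/n_z = −0.26533 and ∂z/∂y = −n_y/n_z = −0.02065.
Unit vector along 050° is (sin 50°, cos 50°) = (0.7660, 0.6428).
Slope in that direction = a·(0.7660) + b·(0.6428) = −0.21652.
Apparent dip = arctan|0.21652| = 12.2° (true dip is 14.9°, so apparent ≤ true as expected).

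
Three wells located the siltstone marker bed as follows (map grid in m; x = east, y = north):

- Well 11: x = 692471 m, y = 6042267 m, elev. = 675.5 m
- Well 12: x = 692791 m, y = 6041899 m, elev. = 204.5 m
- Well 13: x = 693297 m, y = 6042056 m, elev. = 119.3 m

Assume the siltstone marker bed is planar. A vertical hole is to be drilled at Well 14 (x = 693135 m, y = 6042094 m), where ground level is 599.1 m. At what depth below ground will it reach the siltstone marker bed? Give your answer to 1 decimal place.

Let the plane be z = a·x + b·y + c.
Well 12−Well 11: 320a − 368b = −471;  Well 13−Well 11: 826a − 211b = −556.2.
Solving gives a = −0.445343585, b = 0.892636013.
Then c = 675.5 − a·692471 − b·6042267 = −5084482.11.
At (693135, 6042094): z_contact = −308683.23 + 5393390.70 − 5084482.11 = 225.37 m.
Depth below ground = 599.1 − 225.37 = 373.7 m.

373.7 m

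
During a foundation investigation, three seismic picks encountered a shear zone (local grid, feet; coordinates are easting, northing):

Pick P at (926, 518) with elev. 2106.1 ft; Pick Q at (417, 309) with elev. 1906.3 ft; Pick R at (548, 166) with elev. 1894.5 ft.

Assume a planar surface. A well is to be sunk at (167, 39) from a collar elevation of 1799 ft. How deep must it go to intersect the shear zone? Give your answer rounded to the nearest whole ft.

45 ft

Two edge vectors: Pick P→Pick Q = (-509, -209, -199.8), Pick P→Pick R = (-378, -352, -211.6).
Normal n = (Pick P→Pick Q) × (Pick P→Pick R) = (-26105.2, -32180, 100166).
So ∂z/∂easting = −n_x/n_z = 0.26062 and ∂z/∂northing = −n_y/n_z = 0.32127.
Intercept c from Pick P: 2106.1 − 241.33 − 166.42 = 1698.35.
At (167, 39): z_contact = 43.5 + 12.5 + 1698.35 = 1754.4 ft.
Depth below ground = 1799 − 1754.4 = 45 ft.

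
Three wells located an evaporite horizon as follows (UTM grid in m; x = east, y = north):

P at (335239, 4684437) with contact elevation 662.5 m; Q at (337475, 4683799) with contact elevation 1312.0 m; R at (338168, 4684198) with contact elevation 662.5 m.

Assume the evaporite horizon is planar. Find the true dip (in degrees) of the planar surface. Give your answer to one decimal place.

55.0°

Two edge vectors: P→Q = (2236, -638, 649.5), P→R = (2929, -239, 0).
Normal n = (P→Q) × (P→R) = (155230.5, 1902385.5, 1334298).
So ∂z/∂x = −n_x/n_z = −0.11634 and ∂z/∂y = −n_y/n_z = −1.42576.
Gradient magnitude |∇z| = √(a² + b²) = √(0.01353 + 2.03278) = 1.43050.
True dip = arctan(1.43050) = 55.0°, dipping toward N (azimuth ≈ 005°).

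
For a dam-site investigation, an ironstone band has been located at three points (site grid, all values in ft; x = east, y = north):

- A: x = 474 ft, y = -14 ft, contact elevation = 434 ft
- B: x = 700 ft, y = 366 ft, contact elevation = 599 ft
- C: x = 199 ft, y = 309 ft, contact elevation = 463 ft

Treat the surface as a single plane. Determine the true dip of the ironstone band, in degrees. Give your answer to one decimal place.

20.7°

Two edge vectors: A→B = (226, 380, 165), A→C = (-275, 323, 29).
Normal n = (A→B) × (A→C) = (-42275, -51929, 177498).
So ∂z/∂x = −n_x/n_z = 0.23817 and ∂z/∂y = −n_y/n_z = 0.29256.
Gradient magnitude |∇z| = √(a² + b²) = √(0.05673 + 0.08559) = 0.37725.
True dip = arctan(0.37725) = 20.7°, dipping toward SW (azimuth ≈ 219°).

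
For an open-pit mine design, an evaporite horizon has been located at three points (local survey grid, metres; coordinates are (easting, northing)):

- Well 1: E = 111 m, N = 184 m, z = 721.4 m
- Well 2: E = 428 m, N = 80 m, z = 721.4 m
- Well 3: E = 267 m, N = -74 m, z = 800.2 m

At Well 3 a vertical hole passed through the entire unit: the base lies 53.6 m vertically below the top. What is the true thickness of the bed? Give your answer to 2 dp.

Let the plane be z = a·E + b·N + c.
Well 2−Well 1: 317a − 104b = 0;  Well 3−Well 1: 156a − 258b = 78.8.
Solving gives a = −0.12500, b = −0.38101.
|∇z| = √(a²+b²) = 0.40099, so dip δ = arctan(0.40099) = 21.85°.
True thickness = vertical thickness × cos δ = 53.6 × cos 21.85° = 49.75 m.

49.75 m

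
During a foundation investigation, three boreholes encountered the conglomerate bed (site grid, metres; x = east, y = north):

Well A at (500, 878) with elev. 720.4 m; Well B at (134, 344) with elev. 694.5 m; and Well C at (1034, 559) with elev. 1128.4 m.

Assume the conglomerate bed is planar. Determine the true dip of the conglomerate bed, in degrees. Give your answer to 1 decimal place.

33.3°

Two edge vectors: Well A→Well B = (-366, -534, -25.9), Well A→Well C = (534, -319, 408).
Normal n = (Well A→Well B) × (Well A→Well C) = (-226134.1, 135497.4, 401910).
So ∂z/∂x = −n_x/n_z = 0.56265 and ∂z/∂y = −n_y/n_z = −0.33713.
Gradient magnitude |∇z| = √(a² + b²) = √(0.31657 + 0.11366) = 0.65592.
True dip = arctan(0.65592) = 33.3°, dipping toward WNW (azimuth ≈ 301°).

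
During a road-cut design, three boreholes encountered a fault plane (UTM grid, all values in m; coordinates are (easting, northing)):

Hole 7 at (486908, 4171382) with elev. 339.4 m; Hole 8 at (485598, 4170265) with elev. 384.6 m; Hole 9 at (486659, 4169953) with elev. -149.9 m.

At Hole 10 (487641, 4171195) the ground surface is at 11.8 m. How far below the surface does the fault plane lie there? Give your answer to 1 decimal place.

30.0 m

Let the plane be z = a·E + b·N + c.
Hole 8−Hole 7: −1310a − 1117b = 45.2;  Hole 9−Hole 7: −249a − 1429b = −489.3.
Solving gives a = −0.383433959, b = 0.409219773.
Then c = 339.4 − a·486908 − b·4171382 = −1519975.53.
At (487641, 4171195): z_contact = −186978.12 + 1706935.47 − 1519975.53 = -18.18 m.
Depth below ground = 11.8 − (-18.18) = 30.0 m.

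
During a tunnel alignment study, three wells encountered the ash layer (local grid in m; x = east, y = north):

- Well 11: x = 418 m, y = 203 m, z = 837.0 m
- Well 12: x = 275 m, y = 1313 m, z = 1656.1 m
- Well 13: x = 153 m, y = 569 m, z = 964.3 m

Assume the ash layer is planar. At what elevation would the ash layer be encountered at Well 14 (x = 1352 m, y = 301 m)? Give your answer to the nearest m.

1530 m

Let the plane be z = a·x + b·y + c.
Well 12−Well 11: −143a + 1110b = 819.1;  Well 13−Well 11: −265a + 366b = 127.3.
Solving gives a = 0.65542, b = 0.82236.
Then c = 837 − a·418 − b·203 = 396.10.
At (1352, 301): z = 886.1 + 247.5 + 396.10 = 1529.8 m.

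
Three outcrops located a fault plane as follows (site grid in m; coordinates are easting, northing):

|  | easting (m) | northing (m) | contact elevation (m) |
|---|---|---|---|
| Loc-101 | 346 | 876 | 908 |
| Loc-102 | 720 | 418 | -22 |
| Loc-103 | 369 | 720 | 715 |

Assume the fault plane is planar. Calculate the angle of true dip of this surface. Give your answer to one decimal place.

Two edge vectors: Loc-101→Loc-102 = (374, -458, -930), Loc-101→Loc-103 = (23, -156, -193).
Normal n = (Loc-101→Loc-102) × (Loc-101→Loc-103) = (-56686, 50792, -47810).
So ∂z/∂easting = −n_x/n_z = −1.18565 and ∂z/∂northing = −n_y/n_z = 1.06237.
Gradient magnitude |∇z| = √(a² + b²) = √(1.40577 + 1.12863) = 1.59198.
True dip = arctan(1.59198) = 57.9°, dipping toward SE (azimuth ≈ 132°).

57.9°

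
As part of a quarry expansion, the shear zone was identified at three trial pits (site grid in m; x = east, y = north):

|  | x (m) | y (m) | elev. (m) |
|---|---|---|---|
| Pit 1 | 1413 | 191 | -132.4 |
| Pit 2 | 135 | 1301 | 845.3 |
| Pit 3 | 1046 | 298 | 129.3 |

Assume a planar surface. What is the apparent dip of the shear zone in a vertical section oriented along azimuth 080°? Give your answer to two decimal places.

33.46°

Let the plane be z = a·x + b·y + c.
Pit 2−Pit 1: −1278a + 1110b = 977.7;  Pit 3−Pit 1: −367a + 107b = 261.7.
Solving gives a = −0.68683, b = 0.09003.
Unit vector along 080° is (sin 80°, cos 80°) = (0.9848, 0.1736).
Slope in that direction = a·(0.9848) + b·(0.1736) = −0.66076.
Apparent dip = arctan|0.66076| = 33.46° (true dip is 34.7°, so apparent ≤ true as expected).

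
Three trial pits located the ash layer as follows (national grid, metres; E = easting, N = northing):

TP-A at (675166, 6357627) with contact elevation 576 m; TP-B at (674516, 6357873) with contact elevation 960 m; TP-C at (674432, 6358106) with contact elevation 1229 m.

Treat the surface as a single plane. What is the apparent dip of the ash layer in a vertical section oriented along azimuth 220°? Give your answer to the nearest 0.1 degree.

35.8°

Two edge vectors: TP-A→TP-B = (-650, 246, 384), TP-A→TP-C = (-734, 479, 653).
Normal n = (TP-A→TP-B) × (TP-A→TP-C) = (-23298, 142594, -130786).
So ∂z/∂E = −n_x/n_z = −0.17814 and ∂z/∂N = −n_y/n_z = 1.09028.
Unit vector along 220° is (sin 220°, cos 220°) = (-0.6428, -0.7660).
Slope in that direction = a·(-0.6428) + b·(-0.7660) = −0.72070.
Apparent dip = arctan|0.72070| = 35.8° (true dip is 47.8°, so apparent ≤ true as expected).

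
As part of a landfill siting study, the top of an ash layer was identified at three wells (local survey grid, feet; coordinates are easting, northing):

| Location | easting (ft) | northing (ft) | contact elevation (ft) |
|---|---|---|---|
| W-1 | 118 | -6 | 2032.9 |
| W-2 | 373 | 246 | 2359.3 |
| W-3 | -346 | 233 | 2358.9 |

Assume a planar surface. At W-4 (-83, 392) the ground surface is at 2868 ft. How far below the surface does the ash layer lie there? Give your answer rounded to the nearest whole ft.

Two edge vectors: W-1→W-2 = (255, 252, 326.4), W-1→W-3 = (-464, 239, 326).
Normal n = (W-1→W-2) × (W-1→W-3) = (4142.4, -234579.6, 177873).
So ∂z/∂easting = −n_x/n_z = −0.02329 and ∂z/∂northing = −n_y/n_z = 1.31880.
Intercept c from W-1: 2032.9 + 2.75 + 7.91 = 2043.56.
At (-83, 392): z_contact = 1.9 + 517.0 + 2043.56 = 2562.5 ft.
Depth below ground = 2868 − 2562.5 = 306 ft.

306 ft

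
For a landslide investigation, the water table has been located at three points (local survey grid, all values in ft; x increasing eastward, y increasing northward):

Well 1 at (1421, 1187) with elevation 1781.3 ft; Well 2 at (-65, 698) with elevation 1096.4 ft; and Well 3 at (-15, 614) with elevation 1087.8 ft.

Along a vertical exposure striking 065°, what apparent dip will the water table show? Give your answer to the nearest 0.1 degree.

24.6°

Two edge vectors: Well 1→Well 2 = (-1486, -489, -684.9), Well 1→Well 3 = (-1436, -573, -693.5).
Normal n = (Well 1→Well 2) × (Well 1→Well 3) = (-53326.2, -47024.6, 149274).
So ∂z/∂x = −n_x/n_z = 0.35724 and ∂z/∂y = −n_y/n_z = 0.31502.
Unit vector along 065° is (sin 65°, cos 65°) = (0.9063, 0.4226).
Slope in that direction = a·(0.9063) + b·(0.4226) = 0.45690.
Apparent dip = arctan|0.45690| = 24.6° (true dip is 25.5°, so apparent ≤ true as expected).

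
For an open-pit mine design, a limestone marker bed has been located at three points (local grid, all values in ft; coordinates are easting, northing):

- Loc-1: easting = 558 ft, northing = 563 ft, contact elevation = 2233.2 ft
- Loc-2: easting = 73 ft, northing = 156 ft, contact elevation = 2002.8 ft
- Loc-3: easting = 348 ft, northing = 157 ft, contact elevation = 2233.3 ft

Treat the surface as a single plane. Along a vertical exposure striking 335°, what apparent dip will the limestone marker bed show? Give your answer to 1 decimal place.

Let the plane be z = a·easting + b·northing + c.
Loc-2−Loc-1: −485a − 407b = −230.4;  Loc-3−Loc-1: −210a − 406b = 0.1.
Solving gives a = 0.83976, b = −0.43461.
Unit vector along 335° is (sin 335°, cos 335°) = (-0.4226, 0.9063).
Slope in that direction = a·(-0.4226) + b·(0.9063) = −0.74879.
Apparent dip = arctan|0.74879| = 36.8° (true dip is 43.4°, so apparent ≤ true as expected).

36.8°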